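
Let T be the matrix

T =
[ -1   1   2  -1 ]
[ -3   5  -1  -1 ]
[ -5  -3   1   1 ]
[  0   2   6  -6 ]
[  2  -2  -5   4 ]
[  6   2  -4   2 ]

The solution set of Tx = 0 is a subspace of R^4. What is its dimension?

Row reduce to echelon form.
R2 ← R2 − (3)·R1: [0, 2, -7, 2]
R3 ← R3 − (5)·R1: [0, -8, -9, 6]
R5 ← R5 + (2)·R1: [0, 0, -1, 2]
R6 ← R6 + (6)·R1: [0, 8, 8, -4]
R3 ← R3 + (4)·R2: [0, 0, -37, 14]
R4 ← R4 − R2: [0, 0, 13, -8]
R6 ← R6 − (4)·R2: [0, 0, 36, -12]
R4 ← R4 + (13/37)·R3: [0, 0, 0, -114/37]
R5 ← R5 − (1/37)·R3: [0, 0, 0, 60/37]
R6 ← R6 + (36/37)·R3: [0, 0, 0, 60/37]
R5 ← R5 + (10/19)·R4: [0, 0, 0, 0]
R6 ← R6 + (10/19)·R4: [0, 0, 0, 0]
4 nonzero rows, so rank(T) = 4.
T has 4 columns; by rank–nullity, nullity = 4 − 4 = 0.

0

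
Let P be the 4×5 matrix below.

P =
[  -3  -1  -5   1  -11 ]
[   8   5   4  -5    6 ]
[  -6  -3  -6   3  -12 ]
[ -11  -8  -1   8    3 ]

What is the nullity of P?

3

Row reduce to echelon form.
R2 ← R2 + (8/3)·R1: [0, 7/3, -28/3, -7/3, -70/3]
R3 ← R3 − (2)·R1: [0, -1, 4, 1, 10]
R4 ← R4 − (11/3)·R1: [0, -13/3, 52/3, 13/3, 130/3]
R3 ← R3 + (3/7)·R2: [0, 0, 0, 0, 0]
R4 ← R4 + (13/7)·R2: [0, 0, 0, 0, 0]
2 nonzero rows, so rank(P) = 2.
P has 5 columns; by rank–nullity, nullity = 5 − 2 = 3.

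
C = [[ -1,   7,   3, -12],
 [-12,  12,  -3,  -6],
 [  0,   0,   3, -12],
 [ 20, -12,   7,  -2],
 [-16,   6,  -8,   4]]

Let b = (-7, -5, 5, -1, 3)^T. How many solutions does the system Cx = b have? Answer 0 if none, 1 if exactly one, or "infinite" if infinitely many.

0

Row reduce the augmented matrix [C | b].
R2 ← R2 − (12)·R1: [0, -72, -39, 138, 79]
R4 ← R4 + (20)·R1: [0, 128, 67, -242, -141]
R5 ← R5 − (16)·R1: [0, -106, -56, 196, 115]
R4 ← R4 + (16/9)·R2: [0, 0, -7/3, 10/3, -5/9]
R5 ← R5 − (53/36)·R2: [0, 0, 17/12, -43/6, -47/36]
R4 ← R4 + (7/9)·R3: [0, 0, 0, -6, 10/3]
R5 ← R5 − (17/36)·R3: [0, 0, 0, -3/2, -11/3]
R5 ← R5 − (1/4)·R4: [0, 0, 0, 0, -9/2]
The echelon form has 5 nonzero rows; the last pivot sits in the augmented column, so rank(C) = 4 but rank([C|b]) = 5.
Since the ranks differ, the system is inconsistent.
It has no solutions.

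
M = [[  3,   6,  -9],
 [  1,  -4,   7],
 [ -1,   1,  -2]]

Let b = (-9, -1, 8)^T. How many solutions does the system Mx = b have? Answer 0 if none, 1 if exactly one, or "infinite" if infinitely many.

0

Row reduce the augmented matrix [M | b].
R2 ← R2 − (1/3)·R1: [0, -6, 10, 2]
R3 ← R3 + (1/3)·R1: [0, 3, -5, 5]
R3 ← R3 + (1/2)·R2: [0, 0, 0, 6]
The echelon form has 3 nonzero rows; the last pivot sits in the augmented column, so rank(M) = 2 but rank([M|b]) = 3.
Since the ranks differ, the system is inconsistent.
It has no solutions.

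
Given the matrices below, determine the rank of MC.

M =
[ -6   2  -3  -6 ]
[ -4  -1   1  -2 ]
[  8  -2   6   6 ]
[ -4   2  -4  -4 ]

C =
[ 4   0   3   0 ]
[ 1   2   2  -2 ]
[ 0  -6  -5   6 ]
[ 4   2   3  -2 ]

First compute MC:
[[-46,  10, -17, -10],
 [-25, -12, -25,  12],
 [ 54, -28,   8,  28],
 [-30,  20,   0, -20]]
Now row reduce the product.
R2 ← R2 − (25/46)·R1: [0, -401/23, -725/46, 401/23]
R3 ← R3 + (27/23)·R1: [0, -374/23, -275/23, 374/23]
R4 ← R4 − (15/23)·R1: [0, 310/23, 255/23, -310/23]
R3 ← R3 − (374/401)·R2: [0, 0, 1100/401, 0]
R4 ← R4 + (310/401)·R2: [0, 0, -440/401, 0]
R4 ← R4 + (2/5)·R3: [0, 0, 0, 0]
3 nonzero rows, so rank(MC) = 3.

3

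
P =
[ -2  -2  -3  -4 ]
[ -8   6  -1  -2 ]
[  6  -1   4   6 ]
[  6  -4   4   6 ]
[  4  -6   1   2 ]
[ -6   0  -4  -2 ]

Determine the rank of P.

Row reduce to echelon form.
R2 ← R2 − (4)·R1: [0, 14, 11, 14]
R3 ← R3 + (3)·R1: [0, -7, -5, -6]
R4 ← R4 + (3)·R1: [0, -10, -5, -6]
R5 ← R5 + (2)·R1: [0, -10, -5, -6]
R6 ← R6 − (3)·R1: [0, 6, 5, 10]
R3 ← R3 + (1/2)·R2: [0, 0, 1/2, 1]
R4 ← R4 + (5/7)·R2: [0, 0, 20/7, 4]
R5 ← R5 + (5/7)·R2: [0, 0, 20/7, 4]
R6 ← R6 − (3/7)·R2: [0, 0, 2/7, 4]
R4 ← R4 − (40/7)·R3: [0, 0, 0, -12/7]
R5 ← R5 − (40/7)·R3: [0, 0, 0, -12/7]
R6 ← R6 − (4/7)·R3: [0, 0, 0, 24/7]
R5 ← R5 − R4: [0, 0, 0, 0]
R6 ← R6 + (2)·R4: [0, 0, 0, 0]
Echelon form has 4 nonzero rows, so rank(P) = 4.

4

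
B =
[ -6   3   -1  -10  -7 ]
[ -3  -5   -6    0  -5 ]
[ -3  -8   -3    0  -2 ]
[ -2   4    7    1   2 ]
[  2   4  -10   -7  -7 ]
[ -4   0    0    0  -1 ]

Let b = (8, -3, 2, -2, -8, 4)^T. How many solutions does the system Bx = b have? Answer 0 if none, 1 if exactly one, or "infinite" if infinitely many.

Row reduce the augmented matrix [B | b].
R2 ← R2 − (1/2)·R1: [0, -13/2, -11/2, 5, -3/2, -7]
R3 ← R3 − (1/2)·R1: [0, -19/2, -5/2, 5, 3/2, -2]
R4 ← R4 − (1/3)·R1: [0, 3, 22/3, 13/3, 13/3, -14/3]
R5 ← R5 + (1/3)·R1: [0, 5, -31/3, -31/3, -28/3, -16/3]
R6 ← R6 − (2/3)·R1: [0, -2, 2/3, 20/3, 11/3, -4/3]
R3 ← R3 − (19/13)·R2: [0, 0, 72/13, -30/13, 48/13, 107/13]
R4 ← R4 + (6/13)·R2: [0, 0, 187/39, 259/39, 142/39, -308/39]
R5 ← R5 + (10/13)·R2: [0, 0, -568/39, -253/39, -409/39, -418/39]
R6 ← R6 − (4/13)·R2: [0, 0, 92/39, 200/39, 161/39, 32/39]
R4 ← R4 − (187/216)·R3: [0, 0, 0, 311/36, 4/9, -3245/216]
R5 ← R5 + (71/27)·R3: [0, 0, 0, -113/9, -7/9, 295/27]
R6 ← R6 − (23/54)·R3: [0, 0, 0, 55/9, 23/9, -145/54]
R5 ← R5 + (452/311)·R4: [0, 0, 0, 0, -41/311, -6785/622]
R6 ← R6 − (220/311)·R4: [0, 0, 0, 0, 697/311, 2470/311]
R6 ← R6 + (17)·R5: [0, 0, 0, 0, 0, -355/2]
The echelon form has 6 nonzero rows; the last pivot sits in the augmented column, so rank(B) = 5 but rank([B|b]) = 6.
Since the ranks differ, the system is inconsistent.
It has no solutions.

0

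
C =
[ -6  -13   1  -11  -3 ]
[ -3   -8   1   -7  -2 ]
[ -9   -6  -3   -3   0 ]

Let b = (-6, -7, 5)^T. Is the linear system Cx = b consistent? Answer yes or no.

no

Row reduce the augmented matrix [C | b].
R2 ← R2 − (1/2)·R1: [0, -3/2, 1/2, -3/2, -1/2, -4]
R3 ← R3 − (3/2)·R1: [0, 27/2, -9/2, 27/2, 9/2, 14]
R3 ← R3 + (9)·R2: [0, 0, 0, 0, 0, -22]
The echelon form has 3 nonzero rows; the last pivot sits in the augmented column, so rank(C) = 2 but rank([C|b]) = 3.
Since the ranks differ, the system is inconsistent.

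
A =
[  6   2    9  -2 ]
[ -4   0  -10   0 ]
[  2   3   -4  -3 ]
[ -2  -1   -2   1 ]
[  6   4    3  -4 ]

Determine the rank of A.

2

Row reduce to echelon form.
R2 ← R2 + (2/3)·R1: [0, 4/3, -4, -4/3]
R3 ← R3 − (1/3)·R1: [0, 7/3, -7, -7/3]
R4 ← R4 + (1/3)·R1: [0, -1/3, 1, 1/3]
R5 ← R5 − R1: [0, 2, -6, -2]
R3 ← R3 − (7/4)·R2: [0, 0, 0, 0]
R4 ← R4 + (1/4)·R2: [0, 0, 0, 0]
R5 ← R5 − (3/2)·R2: [0, 0, 0, 0]
Echelon form has 2 nonzero rows, so rank(A) = 2.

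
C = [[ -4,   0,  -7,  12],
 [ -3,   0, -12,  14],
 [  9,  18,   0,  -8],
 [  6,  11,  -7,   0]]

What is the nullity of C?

Row reduce to echelon form.
R2 ← R2 − (3/4)·R1: [0, 0, -27/4, 5]
R3 ← R3 + (9/4)·R1: [0, 18, -63/4, 19]
R4 ← R4 + (3/2)·R1: [0, 11, -35/2, 18]
Swap R2 ↔ R3
R4 ← R4 − (11/18)·R2: [0, 0, -63/8, 115/18]
R4 ← R4 − (7/6)·R3: [0, 0, 0, 5/9]
4 nonzero rows, so rank(C) = 4.
C has 4 columns; by rank–nullity, nullity = 4 − 4 = 0.

0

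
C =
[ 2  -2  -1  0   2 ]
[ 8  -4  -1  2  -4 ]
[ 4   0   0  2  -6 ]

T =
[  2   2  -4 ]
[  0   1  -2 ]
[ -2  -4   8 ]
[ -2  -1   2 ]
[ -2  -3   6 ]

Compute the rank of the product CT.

2

First compute CT:
[[  2,   0,   0],
 [ 22,  26, -52],
 [ 16,  24, -48]]
Now row reduce the product.
R2 ← R2 − (11)·R1: [0, 26, -52]
R3 ← R3 − (8)·R1: [0, 24, -48]
R3 ← R3 − (12/13)·R2: [0, 0, 0]
2 nonzero rows, so rank(CT) = 2.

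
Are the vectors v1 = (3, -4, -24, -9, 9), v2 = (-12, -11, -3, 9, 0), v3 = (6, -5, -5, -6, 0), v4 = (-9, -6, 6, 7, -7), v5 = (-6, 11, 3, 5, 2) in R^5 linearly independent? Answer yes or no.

no

Form the matrix with these vectors as rows and row reduce.
R2 ← R2 + (4)·R1: [0, -27, -99, -27, 36]
R3 ← R3 − (2)·R1: [0, 3, 43, 12, -18]
R4 ← R4 + (3)·R1: [0, -18, -66, -20, 20]
R5 ← R5 + (2)·R1: [0, 3, -45, -13, 20]
R3 ← R3 + (1/9)·R2: [0, 0, 32, 9, -14]
R4 ← R4 − (2/3)·R2: [0, 0, 0, -2, -4]
R5 ← R5 + (1/9)·R2: [0, 0, -56, -16, 24]
R5 ← R5 + (7/4)·R3: [0, 0, 0, -1/4, -1/2]
R5 ← R5 − (1/8)·R4: [0, 0, 0, 0, 0]
4 nonzero rows, so the 5 vectors span a space of dimension 4.
Since 4 < 5, the vectors are linearly dependent.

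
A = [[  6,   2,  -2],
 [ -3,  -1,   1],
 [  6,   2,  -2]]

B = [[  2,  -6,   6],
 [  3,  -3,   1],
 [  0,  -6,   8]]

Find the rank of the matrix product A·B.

1

First compute AB:
[[ 18, -30,  22],
 [ -9,  15, -11],
 [ 18, -30,  22]]
Now row reduce the product.
R2 ← R2 + (1/2)·R1: [0, 0, 0]
R3 ← R3 − R1: [0, 0, 0]
1 nonzero row, so rank(AB) = 1.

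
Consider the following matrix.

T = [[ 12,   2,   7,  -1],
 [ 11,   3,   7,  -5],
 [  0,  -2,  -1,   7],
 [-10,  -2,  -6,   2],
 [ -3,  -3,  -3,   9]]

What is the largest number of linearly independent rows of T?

Row reduce to echelon form.
R2 ← R2 − (11/12)·R1: [0, 7/6, 7/12, -49/12]
R4 ← R4 + (5/6)·R1: [0, -1/3, -1/6, 7/6]
R5 ← R5 + (1/4)·R1: [0, -5/2, -5/4, 35/4]
R3 ← R3 + (12/7)·R2: [0, 0, 0, 0]
R4 ← R4 + (2/7)·R2: [0, 0, 0, 0]
R5 ← R5 + (15/7)·R2: [0, 0, 0, 0]
Echelon form has 2 nonzero rows, so rank(T) = 2.
The rank gives the maximum number of linearly independent rows: 2.

2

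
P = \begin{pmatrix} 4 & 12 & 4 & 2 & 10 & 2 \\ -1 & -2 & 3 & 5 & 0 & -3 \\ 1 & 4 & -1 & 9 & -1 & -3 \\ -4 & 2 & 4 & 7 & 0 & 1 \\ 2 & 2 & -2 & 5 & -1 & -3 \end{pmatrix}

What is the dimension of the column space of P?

4

Row reduce to echelon form.
R2 ← R2 + (1/4)·R1: [0, 1, 4, 11/2, 5/2, -5/2]
R3 ← R3 − (1/4)·R1: [0, 1, -2, 17/2, -7/2, -7/2]
R4 ← R4 + R1: [0, 14, 8, 9, 10, 3]
R5 ← R5 − (1/2)·R1: [0, -4, -4, 4, -6, -4]
R3 ← R3 − R2: [0, 0, -6, 3, -6, -1]
R4 ← R4 − (14)·R2: [0, 0, -48, -68, -25, 38]
R5 ← R5 + (4)·R2: [0, 0, 12, 26, 4, -14]
R4 ← R4 − (8)·R3: [0, 0, 0, -92, 23, 46]
R5 ← R5 + (2)·R3: [0, 0, 0, 32, -8, -16]
R5 ← R5 + (8/23)·R4: [0, 0, 0, 0, 0, 0]
Echelon form has 4 nonzero rows, so rank(P) = 4.
The column space has dimension equal to the rank: 4.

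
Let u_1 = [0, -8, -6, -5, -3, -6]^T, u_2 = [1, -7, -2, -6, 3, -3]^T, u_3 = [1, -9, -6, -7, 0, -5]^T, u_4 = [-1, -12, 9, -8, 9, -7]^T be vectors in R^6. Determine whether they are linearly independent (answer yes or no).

Form the matrix with these vectors as rows and row reduce.
Swap R1 ↔ R2
R3 ← R3 − R1: [0, -2, -4, -1, -3, -2]
R4 ← R4 + R1: [0, -19, 7, -14, 12, -10]
R3 ← R3 − (1/4)·R2: [0, 0, -5/2, 1/4, -9/4, -1/2]
R4 ← R4 − (19/8)·R2: [0, 0, 85/4, -17/8, 153/8, 17/4]
R4 ← R4 + (17/2)·R3: [0, 0, 0, 0, 0, 0]
3 nonzero rows, so the 4 vectors span a space of dimension 3.
Since 3 < 4, the vectors are linearly dependent.

no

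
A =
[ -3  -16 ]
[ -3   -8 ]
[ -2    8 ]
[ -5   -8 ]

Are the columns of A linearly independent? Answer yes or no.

yes

Row reduce A to echelon form.
R2 ← R2 − R1: [0, 8]
R3 ← R3 − (2/3)·R1: [0, 56/3]
R4 ← R4 − (5/3)·R1: [0, 56/3]
R3 ← R3 − (7/3)·R2: [0, 0]
R4 ← R4 − (7/3)·R2: [0, 0]
2 pivots among 2 columns.
Every column is a pivot column, so the columns are linearly independent.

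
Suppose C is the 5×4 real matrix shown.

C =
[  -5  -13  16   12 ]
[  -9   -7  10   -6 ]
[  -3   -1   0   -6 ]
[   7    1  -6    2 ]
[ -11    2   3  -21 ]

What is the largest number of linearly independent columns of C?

4

Row reduce to echelon form.
R2 ← R2 − (9/5)·R1: [0, 82/5, -94/5, -138/5]
R3 ← R3 − (3/5)·R1: [0, 34/5, -48/5, -66/5]
R4 ← R4 + (7/5)·R1: [0, -86/5, 82/5, 94/5]
R5 ← R5 − (11/5)·R1: [0, 153/5, -161/5, -237/5]
R3 ← R3 − (17/41)·R2: [0, 0, -74/41, -72/41]
R4 ← R4 + (43/41)·R2: [0, 0, -136/41, -416/41]
R5 ← R5 − (153/82)·R2: [0, 0, 118/41, 168/41]
R4 ← R4 − (68/37)·R3: [0, 0, 0, -256/37]
R5 ← R5 + (59/37)·R3: [0, 0, 0, 48/37]
R5 ← R5 + (3/16)·R4: [0, 0, 0, 0]
Echelon form has 4 nonzero rows, so rank(C) = 4.
The rank gives the maximum number of linearly independent columns: 4.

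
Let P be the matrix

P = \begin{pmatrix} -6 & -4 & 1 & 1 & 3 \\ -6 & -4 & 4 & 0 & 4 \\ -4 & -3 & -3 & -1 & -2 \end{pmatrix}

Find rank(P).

3

Row reduce to echelon form.
R2 ← R2 − R1: [0, 0, 3, -1, 1]
R3 ← R3 − (2/3)·R1: [0, -1/3, -11/3, -5/3, -4]
Swap R2 ↔ R3
Echelon form has 3 nonzero rows, so rank(P) = 3.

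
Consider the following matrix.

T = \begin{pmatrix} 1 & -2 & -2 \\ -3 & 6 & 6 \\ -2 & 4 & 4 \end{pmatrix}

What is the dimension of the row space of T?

Row reduce to echelon form.
R2 ← R2 + (3)·R1: [0, 0, 0]
R3 ← R3 + (2)·R1: [0, 0, 0]
Echelon form has 1 nonzero row, so rank(T) = 1.
The row space has dimension equal to the rank: 1.

1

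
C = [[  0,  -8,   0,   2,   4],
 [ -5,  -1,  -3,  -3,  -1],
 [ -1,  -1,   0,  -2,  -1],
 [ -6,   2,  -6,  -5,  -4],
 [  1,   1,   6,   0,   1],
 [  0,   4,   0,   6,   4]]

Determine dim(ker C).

1

Row reduce to echelon form.
Swap R1 ↔ R2
R3 ← R3 − (1/5)·R1: [0, -4/5, 3/5, -7/5, -4/5]
R4 ← R4 − (6/5)·R1: [0, 16/5, -12/5, -7/5, -14/5]
R5 ← R5 + (1/5)·R1: [0, 4/5, 27/5, -3/5, 4/5]
R3 ← R3 − (1/10)·R2: [0, 0, 3/5, -8/5, -6/5]
R4 ← R4 + (2/5)·R2: [0, 0, -12/5, -3/5, -6/5]
R5 ← R5 + (1/10)·R2: [0, 0, 27/5, -2/5, 6/5]
R6 ← R6 + (1/2)·R2: [0, 0, 0, 7, 6]
R4 ← R4 + (4)·R3: [0, 0, 0, -7, -6]
R5 ← R5 − (9)·R3: [0, 0, 0, 14, 12]
R5 ← R5 + (2)·R4: [0, 0, 0, 0, 0]
R6 ← R6 + R4: [0, 0, 0, 0, 0]
4 nonzero rows, so rank(C) = 4.
C has 5 columns; by rank–nullity, nullity = 5 − 4 = 1.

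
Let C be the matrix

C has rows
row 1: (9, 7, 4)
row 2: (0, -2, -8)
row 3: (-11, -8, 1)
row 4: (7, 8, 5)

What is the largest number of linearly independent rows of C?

Row reduce to echelon form.
R3 ← R3 + (11/9)·R1: [0, 5/9, 53/9]
R4 ← R4 − (7/9)·R1: [0, 23/9, 17/9]
R3 ← R3 + (5/18)·R2: [0, 0, 11/3]
R4 ← R4 + (23/18)·R2: [0, 0, -25/3]
R4 ← R4 + (25/11)·R3: [0, 0, 0]
Echelon form has 3 nonzero rows, so rank(C) = 3.
The rank gives the maximum number of linearly independent rows: 3.

3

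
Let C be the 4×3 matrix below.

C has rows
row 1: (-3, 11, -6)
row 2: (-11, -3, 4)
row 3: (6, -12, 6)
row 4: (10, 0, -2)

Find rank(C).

2

Row reduce to echelon form.
R2 ← R2 − (11/3)·R1: [0, -130/3, 26]
R3 ← R3 + (2)·R1: [0, 10, -6]
R4 ← R4 + (10/3)·R1: [0, 110/3, -22]
R3 ← R3 + (3/13)·R2: [0, 0, 0]
R4 ← R4 + (11/13)·R2: [0, 0, 0]
Echelon form has 2 nonzero rows, so rank(C) = 2.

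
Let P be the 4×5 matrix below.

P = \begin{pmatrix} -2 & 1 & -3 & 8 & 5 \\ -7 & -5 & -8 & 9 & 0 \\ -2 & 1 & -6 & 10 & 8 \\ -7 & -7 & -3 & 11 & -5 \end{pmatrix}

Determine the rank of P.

Row reduce to echelon form.
R2 ← R2 − (7/2)·R1: [0, -17/2, 5/2, -19, -35/2]
R3 ← R3 − R1: [0, 0, -3, 2, 3]
R4 ← R4 − (7/2)·R1: [0, -21/2, 15/2, -17, -45/2]
R4 ← R4 − (21/17)·R2: [0, 0, 75/17, 110/17, -15/17]
R4 ← R4 + (25/17)·R3: [0, 0, 0, 160/17, 60/17]
Echelon form has 4 nonzero rows, so rank(P) = 4.

4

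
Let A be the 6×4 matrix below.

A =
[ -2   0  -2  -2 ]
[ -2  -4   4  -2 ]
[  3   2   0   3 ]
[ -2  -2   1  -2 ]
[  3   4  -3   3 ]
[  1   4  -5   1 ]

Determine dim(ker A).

Row reduce to echelon form.
R2 ← R2 − R1: [0, -4, 6, 0]
R3 ← R3 + (3/2)·R1: [0, 2, -3, 0]
R4 ← R4 − R1: [0, -2, 3, 0]
R5 ← R5 + (3/2)·R1: [0, 4, -6, 0]
R6 ← R6 + (1/2)·R1: [0, 4, -6, 0]
R3 ← R3 + (1/2)·R2: [0, 0, 0, 0]
R4 ← R4 − (1/2)·R2: [0, 0, 0, 0]
R5 ← R5 + R2: [0, 0, 0, 0]
R6 ← R6 + R2: [0, 0, 0, 0]
2 nonzero rows, so rank(A) = 2.
A has 4 columns; by rank–nullity, nullity = 4 − 2 = 2.

2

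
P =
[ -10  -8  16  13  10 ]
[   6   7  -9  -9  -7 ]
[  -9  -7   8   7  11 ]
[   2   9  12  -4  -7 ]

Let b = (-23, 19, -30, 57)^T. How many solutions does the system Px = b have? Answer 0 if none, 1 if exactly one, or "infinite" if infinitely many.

Row reduce the augmented matrix [P | b].
R2 ← R2 + (3/5)·R1: [0, 11/5, 3/5, -6/5, -1, 26/5]
R3 ← R3 − (9/10)·R1: [0, 1/5, -32/5, -47/10, 2, -93/10]
R4 ← R4 + (1/5)·R1: [0, 37/5, 76/5, -7/5, -5, 262/5]
R3 ← R3 − (1/11)·R2: [0, 0, -71/11, -101/22, 23/11, -215/22]
R4 ← R4 − (37/11)·R2: [0, 0, 145/11, 29/11, -18/11, 384/11]
R4 ← R4 + (145/71)·R3: [0, 0, 0, -957/142, 187/71, 2123/142]
The echelon form has 4 nonzero rows, and every pivot lies in the first 5 columns, so rank(P) = rank([P|b]) = 4.
The system is consistent.
rank = 4 < 5 unknowns, so there are infinitely many solutions.

infinite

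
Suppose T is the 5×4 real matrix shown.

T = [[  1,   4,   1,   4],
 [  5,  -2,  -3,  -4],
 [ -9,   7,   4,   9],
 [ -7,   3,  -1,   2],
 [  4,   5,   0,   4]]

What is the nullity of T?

Row reduce to echelon form.
R2 ← R2 − (5)·R1: [0, -22, -8, -24]
R3 ← R3 + (9)·R1: [0, 43, 13, 45]
R4 ← R4 + (7)·R1: [0, 31, 6, 30]
R5 ← R5 − (4)·R1: [0, -11, -4, -12]
R3 ← R3 + (43/22)·R2: [0, 0, -29/11, -21/11]
R4 ← R4 + (31/22)·R2: [0, 0, -58/11, -42/11]
R5 ← R5 − (1/2)·R2: [0, 0, 0, 0]
R4 ← R4 − (2)·R3: [0, 0, 0, 0]
3 nonzero rows, so rank(T) = 3.
T has 4 columns; by rank–nullity, nullity = 4 − 3 = 1.

1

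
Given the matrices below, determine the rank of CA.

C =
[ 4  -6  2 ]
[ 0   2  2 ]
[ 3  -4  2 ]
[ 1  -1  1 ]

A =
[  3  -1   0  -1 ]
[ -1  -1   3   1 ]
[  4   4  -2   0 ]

First compute CA:
[[ 26,  10, -22, -10],
 [  6,   6,   2,   2],
 [ 21,   9, -16,  -7],
 [  8,   4,  -5,  -2]]
Now row reduce the product.
R2 ← R2 − (3/13)·R1: [0, 48/13, 92/13, 56/13]
R3 ← R3 − (21/26)·R1: [0, 12/13, 23/13, 14/13]
R4 ← R4 − (4/13)·R1: [0, 12/13, 23/13, 14/13]
R3 ← R3 − (1/4)·R2: [0, 0, 0, 0]
R4 ← R4 − (1/4)·R2: [0, 0, 0, 0]
2 nonzero rows, so rank(CA) = 2.

2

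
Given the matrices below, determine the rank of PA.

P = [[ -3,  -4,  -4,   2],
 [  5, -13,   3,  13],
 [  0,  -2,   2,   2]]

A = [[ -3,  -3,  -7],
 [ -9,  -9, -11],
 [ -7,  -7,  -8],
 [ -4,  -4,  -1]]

First compute PA:
[[ 65,  65,  95],
 [ 29,  29,  71],
 [ -4,  -4,   4]]
Now row reduce the product.
R2 ← R2 − (29/65)·R1: [0, 0, 372/13]
R3 ← R3 + (4/65)·R1: [0, 0, 128/13]
R3 ← R3 − (32/93)·R2: [0, 0, 0]
2 nonzero rows, so rank(PA) = 2.

2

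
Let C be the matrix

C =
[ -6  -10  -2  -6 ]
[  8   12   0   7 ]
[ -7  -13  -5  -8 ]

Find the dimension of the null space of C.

Row reduce to echelon form.
R2 ← R2 + (4/3)·R1: [0, -4/3, -8/3, -1]
R3 ← R3 − (7/6)·R1: [0, -4/3, -8/3, -1]
R3 ← R3 − R2: [0, 0, 0, 0]
2 nonzero rows, so rank(C) = 2.
C has 4 columns; by rank–nullity, nullity = 4 − 2 = 2.

2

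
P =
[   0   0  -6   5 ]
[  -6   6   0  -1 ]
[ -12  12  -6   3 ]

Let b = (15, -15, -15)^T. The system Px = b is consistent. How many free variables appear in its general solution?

2

Row reduce the augmented matrix [P | b].
Swap R1 ↔ R2
R3 ← R3 − (2)·R1: [0, 0, -6, 5, 15]
R3 ← R3 − R2: [0, 0, 0, 0, 0]
The echelon form has 2 nonzero rows, and every pivot lies in the first 4 columns, so rank(P) = rank([P|b]) = 2.
The system is consistent.
Free variables = (unknowns) − (rank) = 4 − 2 = 2.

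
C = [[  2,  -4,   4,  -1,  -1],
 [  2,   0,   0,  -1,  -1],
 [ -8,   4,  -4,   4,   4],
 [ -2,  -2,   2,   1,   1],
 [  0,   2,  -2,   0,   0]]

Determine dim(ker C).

Row reduce to echelon form.
R2 ← R2 − R1: [0, 4, -4, 0, 0]
R3 ← R3 + (4)·R1: [0, -12, 12, 0, 0]
R4 ← R4 + R1: [0, -6, 6, 0, 0]
R3 ← R3 + (3)·R2: [0, 0, 0, 0, 0]
R4 ← R4 + (3/2)·R2: [0, 0, 0, 0, 0]
R5 ← R5 − (1/2)·R2: [0, 0, 0, 0, 0]
2 nonzero rows, so rank(C) = 2.
C has 5 columns; by rank–nullity, nullity = 5 − 2 = 3.

3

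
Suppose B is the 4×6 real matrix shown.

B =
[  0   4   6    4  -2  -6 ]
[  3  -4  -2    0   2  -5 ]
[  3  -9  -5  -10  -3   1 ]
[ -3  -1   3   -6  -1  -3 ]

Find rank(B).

4

Row reduce to echelon form.
Swap R1 ↔ R2
R3 ← R3 − R1: [0, -5, -3, -10, -5, 6]
R4 ← R4 + R1: [0, -5, 1, -6, 1, -8]
R3 ← R3 + (5/4)·R2: [0, 0, 9/2, -5, -15/2, -3/2]
R4 ← R4 + (5/4)·R2: [0, 0, 17/2, -1, -3/2, -31/2]
R4 ← R4 − (17/9)·R3: [0, 0, 0, 76/9, 38/3, -38/3]
Echelon form has 4 nonzero rows, so rank(B) = 4.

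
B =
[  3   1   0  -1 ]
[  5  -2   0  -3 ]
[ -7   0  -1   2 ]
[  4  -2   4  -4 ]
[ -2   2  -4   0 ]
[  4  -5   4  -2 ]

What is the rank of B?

Row reduce to echelon form.
R2 ← R2 − (5/3)·R1: [0, -11/3, 0, -4/3]
R3 ← R3 + (7/3)·R1: [0, 7/3, -1, -1/3]
R4 ← R4 − (4/3)·R1: [0, -10/3, 4, -8/3]
R5 ← R5 + (2/3)·R1: [0, 8/3, -4, -2/3]
R6 ← R6 − (4/3)·R1: [0, -19/3, 4, -2/3]
R3 ← R3 + (7/11)·R2: [0, 0, -1, -13/11]
R4 ← R4 − (10/11)·R2: [0, 0, 4, -16/11]
R5 ← R5 + (8/11)·R2: [0, 0, -4, -18/11]
R6 ← R6 − (19/11)·R2: [0, 0, 4, 18/11]
R4 ← R4 + (4)·R3: [0, 0, 0, -68/11]
R5 ← R5 − (4)·R3: [0, 0, 0, 34/11]
R6 ← R6 + (4)·R3: [0, 0, 0, -34/11]
R5 ← R5 + (1/2)·R4: [0, 0, 0, 0]
R6 ← R6 − (1/2)·R4: [0, 0, 0, 0]
Echelon form has 4 nonzero rows, so rank(B) = 4.

4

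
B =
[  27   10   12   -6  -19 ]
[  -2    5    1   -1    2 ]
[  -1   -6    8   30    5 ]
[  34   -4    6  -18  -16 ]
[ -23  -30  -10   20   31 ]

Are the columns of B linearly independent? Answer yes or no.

yes

Row reduce B to echelon form.
R2 ← R2 + (2/27)·R1: [0, 155/27, 17/9, -13/9, 16/27]
R3 ← R3 + (1/27)·R1: [0, -152/27, 76/9, 268/9, 116/27]
R4 ← R4 − (34/27)·R1: [0, -448/27, -82/9, -94/9, 214/27]
R5 ← R5 + (23/27)·R1: [0, -580/27, 2/9, 134/9, 400/27]
R3 ← R3 + (152/155)·R2: [0, 0, 1596/155, 4396/155, 756/155]
R4 ← R4 + (448/155)·R2: [0, 0, -566/155, -2266/155, 1494/155]
R5 ← R5 + (116/31)·R2: [0, 0, 226/31, 294/31, 528/31]
R4 ← R4 + (283/798)·R3: [0, 0, 0, -260/57, 216/19]
R5 ← R5 − (565/798)·R3: [0, 0, 0, -604/57, 258/19]
R5 ← R5 − (151/65)·R4: [0, 0, 0, 0, -834/65]
5 pivots among 5 columns.
Every column is a pivot column, so the columns are linearly independent.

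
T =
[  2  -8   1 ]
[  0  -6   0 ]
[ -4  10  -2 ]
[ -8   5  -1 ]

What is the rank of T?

Row reduce to echelon form.
R3 ← R3 + (2)·R1: [0, -6, 0]
R4 ← R4 + (4)·R1: [0, -27, 3]
R3 ← R3 − R2: [0, 0, 0]
R4 ← R4 − (9/2)·R2: [0, 0, 3]
Swap R3 ↔ R4
Echelon form has 3 nonzero rows, so rank(T) = 3.

3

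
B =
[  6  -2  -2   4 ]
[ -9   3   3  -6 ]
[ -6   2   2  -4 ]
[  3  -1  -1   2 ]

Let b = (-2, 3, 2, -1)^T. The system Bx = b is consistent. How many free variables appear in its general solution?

3

Row reduce the augmented matrix [B | b].
R2 ← R2 + (3/2)·R1: [0, 0, 0, 0, 0]
R3 ← R3 + R1: [0, 0, 0, 0, 0]
R4 ← R4 − (1/2)·R1: [0, 0, 0, 0, 0]
The echelon form has 1 nonzero rows, and every pivot lies in the first 4 columns, so rank(B) = rank([B|b]) = 1.
The system is consistent.
Free variables = (unknowns) − (rank) = 4 − 1 = 3.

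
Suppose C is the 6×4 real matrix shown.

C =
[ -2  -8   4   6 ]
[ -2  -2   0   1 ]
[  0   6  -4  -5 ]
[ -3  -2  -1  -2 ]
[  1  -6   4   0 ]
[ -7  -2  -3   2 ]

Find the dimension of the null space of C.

Row reduce to echelon form.
R2 ← R2 − R1: [0, 6, -4, -5]
R4 ← R4 − (3/2)·R1: [0, 10, -7, -11]
R5 ← R5 + (1/2)·R1: [0, -10, 6, 3]
R6 ← R6 − (7/2)·R1: [0, 26, -17, -19]
R3 ← R3 − R2: [0, 0, 0, 0]
R4 ← R4 − (5/3)·R2: [0, 0, -1/3, -8/3]
R5 ← R5 + (5/3)·R2: [0, 0, -2/3, -16/3]
R6 ← R6 − (13/3)·R2: [0, 0, 1/3, 8/3]
Swap R3 ↔ R4
R5 ← R5 − (2)·R3: [0, 0, 0, 0]
R6 ← R6 + R3: [0, 0, 0, 0]
3 nonzero rows, so rank(C) = 3.
C has 4 columns; by rank–nullity, nullity = 4 − 3 = 1.

1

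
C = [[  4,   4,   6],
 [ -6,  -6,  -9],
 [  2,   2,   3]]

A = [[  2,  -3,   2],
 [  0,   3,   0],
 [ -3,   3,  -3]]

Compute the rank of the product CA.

1

First compute CA:
[[-10,  18, -10],
 [ 15, -27,  15],
 [ -5,   9,  -5]]
Now row reduce the product.
R2 ← R2 + (3/2)·R1: [0, 0, 0]
R3 ← R3 − (1/2)·R1: [0, 0, 0]
1 nonzero row, so rank(CA) = 1.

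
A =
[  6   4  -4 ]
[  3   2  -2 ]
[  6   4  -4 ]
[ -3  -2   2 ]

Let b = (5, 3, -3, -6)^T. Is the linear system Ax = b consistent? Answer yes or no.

no

Row reduce the augmented matrix [A | b].
R2 ← R2 − (1/2)·R1: [0, 0, 0, 1/2]
R3 ← R3 − R1: [0, 0, 0, -8]
R4 ← R4 + (1/2)·R1: [0, 0, 0, -7/2]
R3 ← R3 + (16)·R2: [0, 0, 0, 0]
R4 ← R4 + (7)·R2: [0, 0, 0, 0]
The echelon form has 2 nonzero rows; the last pivot sits in the augmented column, so rank(A) = 1 but rank([A|b]) = 2.
Since the ranks differ, the system is inconsistent.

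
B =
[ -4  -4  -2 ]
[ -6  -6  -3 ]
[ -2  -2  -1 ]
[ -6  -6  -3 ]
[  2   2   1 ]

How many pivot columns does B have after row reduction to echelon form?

1

Row reduce to echelon form.
R2 ← R2 − (3/2)·R1: [0, 0, 0]
R3 ← R3 − (1/2)·R1: [0, 0, 0]
R4 ← R4 − (3/2)·R1: [0, 0, 0]
R5 ← R5 + (1/2)·R1: [0, 0, 0]
Echelon form has 1 nonzero row, so rank(B) = 1.
Each nonzero row contributes one pivot column: 1 pivot columns.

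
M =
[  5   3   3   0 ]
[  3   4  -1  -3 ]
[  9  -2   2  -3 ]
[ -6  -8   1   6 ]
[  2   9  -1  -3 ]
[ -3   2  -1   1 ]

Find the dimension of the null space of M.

Row reduce to echelon form.
R2 ← R2 − (3/5)·R1: [0, 11/5, -14/5, -3]
R3 ← R3 − (9/5)·R1: [0, -37/5, -17/5, -3]
R4 ← R4 + (6/5)·R1: [0, -22/5, 23/5, 6]
R5 ← R5 − (2/5)·R1: [0, 39/5, -11/5, -3]
R6 ← R6 + (3/5)·R1: [0, 19/5, 4/5, 1]
R3 ← R3 + (37/11)·R2: [0, 0, -141/11, -144/11]
R4 ← R4 + (2)·R2: [0, 0, -1, 0]
R5 ← R5 − (39/11)·R2: [0, 0, 85/11, 84/11]
R6 ← R6 − (19/11)·R2: [0, 0, 62/11, 68/11]
R4 ← R4 − (11/141)·R3: [0, 0, 0, 48/47]
R5 ← R5 + (85/141)·R3: [0, 0, 0, -12/47]
R6 ← R6 + (62/141)·R3: [0, 0, 0, 20/47]
R5 ← R5 + (1/4)·R4: [0, 0, 0, 0]
R6 ← R6 − (5/12)·R4: [0, 0, 0, 0]
4 nonzero rows, so rank(M) = 4.
M has 4 columns; by rank–nullity, nullity = 4 − 4 = 0.

0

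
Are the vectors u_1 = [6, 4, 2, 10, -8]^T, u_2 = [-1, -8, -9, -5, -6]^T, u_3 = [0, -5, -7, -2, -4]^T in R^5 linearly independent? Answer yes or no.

yes

Form the matrix with these vectors as rows and row reduce.
R2 ← R2 + (1/6)·R1: [0, -22/3, -26/3, -10/3, -22/3]
R3 ← R3 − (15/22)·R2: [0, 0, -12/11, 3/11, 1]
3 nonzero rows, so the 3 vectors span a space of dimension 3.
Since 3 = 3, the vectors are linearly independent.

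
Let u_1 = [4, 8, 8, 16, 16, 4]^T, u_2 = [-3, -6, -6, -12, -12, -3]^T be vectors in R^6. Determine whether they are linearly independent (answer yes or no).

no

Form the matrix with these vectors as rows and row reduce.
R2 ← R2 + (3/4)·R1: [0, 0, 0, 0, 0, 0]
1 nonzero row, so the 2 vectors span a space of dimension 1.
Since 1 < 2, the vectors are linearly dependent.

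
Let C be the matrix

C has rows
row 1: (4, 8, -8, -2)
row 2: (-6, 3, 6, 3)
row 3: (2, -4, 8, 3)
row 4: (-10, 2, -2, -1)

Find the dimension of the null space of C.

Row reduce to echelon form.
R2 ← R2 + (3/2)·R1: [0, 15, -6, 0]
R3 ← R3 − (1/2)·R1: [0, -8, 12, 4]
R4 ← R4 + (5/2)·R1: [0, 22, -22, -6]
R3 ← R3 + (8/15)·R2: [0, 0, 44/5, 4]
R4 ← R4 − (22/15)·R2: [0, 0, -66/5, -6]
R4 ← R4 + (3/2)·R3: [0, 0, 0, 0]
3 nonzero rows, so rank(C) = 3.
C has 4 columns; by rank–nullity, nullity = 4 − 3 = 1.

1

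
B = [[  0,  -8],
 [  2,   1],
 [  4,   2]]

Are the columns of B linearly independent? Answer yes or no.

yes

Row reduce B to echelon form.
Swap R1 ↔ R2
R3 ← R3 − (2)·R1: [0, 0]
2 pivots among 2 columns.
Every column is a pivot column, so the columns are linearly independent.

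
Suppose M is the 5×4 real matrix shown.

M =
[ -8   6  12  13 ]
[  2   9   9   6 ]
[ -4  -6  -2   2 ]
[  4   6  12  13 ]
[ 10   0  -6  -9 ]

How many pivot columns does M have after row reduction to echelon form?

3

Row reduce to echelon form.
R2 ← R2 + (1/4)·R1: [0, 21/2, 12, 37/4]
R3 ← R3 − (1/2)·R1: [0, -9, -8, -9/2]
R4 ← R4 + (1/2)·R1: [0, 9, 18, 39/2]
R5 ← R5 + (5/4)·R1: [0, 15/2, 9, 29/4]
R3 ← R3 + (6/7)·R2: [0, 0, 16/7, 24/7]
R4 ← R4 − (6/7)·R2: [0, 0, 54/7, 81/7]
R5 ← R5 − (5/7)·R2: [0, 0, 3/7, 9/14]
R4 ← R4 − (27/8)·R3: [0, 0, 0, 0]
R5 ← R5 − (3/16)·R3: [0, 0, 0, 0]
Echelon form has 3 nonzero rows, so rank(M) = 3.
Each nonzero row contributes one pivot column: 3 pivot columns.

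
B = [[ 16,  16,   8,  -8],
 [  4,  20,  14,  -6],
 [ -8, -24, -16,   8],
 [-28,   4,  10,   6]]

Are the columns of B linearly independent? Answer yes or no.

Row reduce B to echelon form.
R2 ← R2 − (1/4)·R1: [0, 16, 12, -4]
R3 ← R3 + (1/2)·R1: [0, -16, -12, 4]
R4 ← R4 + (7/4)·R1: [0, 32, 24, -8]
R3 ← R3 + R2: [0, 0, 0, 0]
R4 ← R4 − (2)·R2: [0, 0, 0, 0]
2 pivots among 4 columns.
Only 2 < 4 pivot columns, so the columns are linearly dependent.

no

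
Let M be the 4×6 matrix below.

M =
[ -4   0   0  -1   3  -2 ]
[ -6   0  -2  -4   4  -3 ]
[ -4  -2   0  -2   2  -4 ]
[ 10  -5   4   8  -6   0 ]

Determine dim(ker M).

Row reduce to echelon form.
R2 ← R2 − (3/2)·R1: [0, 0, -2, -5/2, -1/2, 0]
R3 ← R3 − R1: [0, -2, 0, -1, -1, -2]
R4 ← R4 + (5/2)·R1: [0, -5, 4, 11/2, 3/2, -5]
Swap R2 ↔ R3
R4 ← R4 − (5/2)·R2: [0, 0, 4, 8, 4, 0]
R4 ← R4 + (2)·R3: [0, 0, 0, 3, 3, 0]
4 nonzero rows, so rank(M) = 4.
M has 6 columns; by rank–nullity, nullity = 6 − 4 = 2.

2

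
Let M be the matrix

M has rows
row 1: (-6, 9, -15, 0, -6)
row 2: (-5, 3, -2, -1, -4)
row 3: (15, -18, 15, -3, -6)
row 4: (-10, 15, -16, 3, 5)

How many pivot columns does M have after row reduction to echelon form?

Row reduce to echelon form.
R2 ← R2 − (5/6)·R1: [0, -9/2, 21/2, -1, 1]
R3 ← R3 + (5/2)·R1: [0, 9/2, -45/2, -3, -21]
R4 ← R4 − (5/3)·R1: [0, 0, 9, 3, 15]
R3 ← R3 + R2: [0, 0, -12, -4, -20]
R4 ← R4 + (3/4)·R3: [0, 0, 0, 0, 0]
Echelon form has 3 nonzero rows, so rank(M) = 3.
Each nonzero row contributes one pivot column: 3 pivot columns.

3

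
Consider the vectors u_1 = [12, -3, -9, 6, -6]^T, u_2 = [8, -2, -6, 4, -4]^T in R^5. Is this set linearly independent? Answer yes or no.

Form the matrix with these vectors as rows and row reduce.
R2 ← R2 − (2/3)·R1: [0, 0, 0, 0, 0]
1 nonzero row, so the 2 vectors span a space of dimension 1.
Since 1 < 2, the vectors are linearly dependent.

no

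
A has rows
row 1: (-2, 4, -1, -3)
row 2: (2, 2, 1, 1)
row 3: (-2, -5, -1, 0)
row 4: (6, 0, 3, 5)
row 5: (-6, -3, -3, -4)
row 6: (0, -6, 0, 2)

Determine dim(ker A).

Row reduce to echelon form.
R2 ← R2 + R1: [0, 6, 0, -2]
R3 ← R3 − R1: [0, -9, 0, 3]
R4 ← R4 + (3)·R1: [0, 12, 0, -4]
R5 ← R5 − (3)·R1: [0, -15, 0, 5]
R3 ← R3 + (3/2)·R2: [0, 0, 0, 0]
R4 ← R4 − (2)·R2: [0, 0, 0, 0]
R5 ← R5 + (5/2)·R2: [0, 0, 0, 0]
R6 ← R6 + R2: [0, 0, 0, 0]
2 nonzero rows, so rank(A) = 2.
A has 4 columns; by rank–nullity, nullity = 4 − 2 = 2.

2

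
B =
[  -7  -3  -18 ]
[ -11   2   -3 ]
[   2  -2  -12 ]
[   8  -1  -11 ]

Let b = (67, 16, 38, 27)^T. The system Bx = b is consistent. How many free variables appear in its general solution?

0

Row reduce the augmented matrix [B | b].
R2 ← R2 − (11/7)·R1: [0, 47/7, 177/7, -625/7]
R3 ← R3 + (2/7)·R1: [0, -20/7, -120/7, 400/7]
R4 ← R4 + (8/7)·R1: [0, -31/7, -221/7, 725/7]
R3 ← R3 + (20/47)·R2: [0, 0, -300/47, 900/47]
R4 ← R4 + (31/47)·R2: [0, 0, -700/47, 2100/47]
R4 ← R4 − (7/3)·R3: [0, 0, 0, 0]
The echelon form has 3 nonzero rows, and every pivot lies in the first 3 columns, so rank(B) = rank([B|b]) = 3.
The system is consistent.
Free variables = (unknowns) − (rank) = 3 − 3 = 0.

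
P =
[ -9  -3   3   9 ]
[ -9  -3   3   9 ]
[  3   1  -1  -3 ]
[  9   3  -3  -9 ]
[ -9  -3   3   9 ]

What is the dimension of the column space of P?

Row reduce to echelon form.
R2 ← R2 − R1: [0, 0, 0, 0]
R3 ← R3 + (1/3)·R1: [0, 0, 0, 0]
R4 ← R4 + R1: [0, 0, 0, 0]
R5 ← R5 − R1: [0, 0, 0, 0]
Echelon form has 1 nonzero row, so rank(P) = 1.
The column space has dimension equal to the rank: 1.

1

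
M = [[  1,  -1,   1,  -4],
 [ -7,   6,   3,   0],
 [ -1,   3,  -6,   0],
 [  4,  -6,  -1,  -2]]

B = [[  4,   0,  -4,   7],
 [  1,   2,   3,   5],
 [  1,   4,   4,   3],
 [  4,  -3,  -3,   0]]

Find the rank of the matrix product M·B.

First compute MB:
[[-12,  14,   9,   5],
 [-19,  24,  58, -10],
 [ -7, -18, -11, -10],
 [  1, -10, -32,  -5]]
Now row reduce the product.
R2 ← R2 − (19/12)·R1: [0, 11/6, 175/4, -215/12]
R3 ← R3 − (7/12)·R1: [0, -157/6, -65/4, -155/12]
R4 ← R4 + (1/12)·R1: [0, -53/6, -125/4, -55/12]
R3 ← R3 + (157/11)·R2: [0, 0, 6690/11, -2955/11]
R4 ← R4 + (53/11)·R2: [0, 0, 1975/11, -1000/11]
R4 ← R4 − (395/1338)·R3: [0, 0, 0, -5175/446]
4 nonzero rows, so rank(MB) = 4.

4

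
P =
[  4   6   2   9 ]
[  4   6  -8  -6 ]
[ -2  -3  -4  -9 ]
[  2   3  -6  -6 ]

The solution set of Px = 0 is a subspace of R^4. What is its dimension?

Row reduce to echelon form.
R2 ← R2 − R1: [0, 0, -10, -15]
R3 ← R3 + (1/2)·R1: [0, 0, -3, -9/2]
R4 ← R4 − (1/2)·R1: [0, 0, -7, -21/2]
R3 ← R3 − (3/10)·R2: [0, 0, 0, 0]
R4 ← R4 − (7/10)·R2: [0, 0, 0, 0]
2 nonzero rows, so rank(P) = 2.
P has 4 columns; by rank–nullity, nullity = 4 − 2 = 2.

2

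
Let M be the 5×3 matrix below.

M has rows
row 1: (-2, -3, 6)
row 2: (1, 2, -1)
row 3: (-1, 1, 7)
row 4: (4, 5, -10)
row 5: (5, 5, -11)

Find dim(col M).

3

Row reduce to echelon form.
R2 ← R2 + (1/2)·R1: [0, 1/2, 2]
R3 ← R3 − (1/2)·R1: [0, 5/2, 4]
R4 ← R4 + (2)·R1: [0, -1, 2]
R5 ← R5 + (5/2)·R1: [0, -5/2, 4]
R3 ← R3 − (5)·R2: [0, 0, -6]
R4 ← R4 + (2)·R2: [0, 0, 6]
R5 ← R5 + (5)·R2: [0, 0, 14]
R4 ← R4 + R3: [0, 0, 0]
R5 ← R5 + (7/3)·R3: [0, 0, 0]
Echelon form has 3 nonzero rows, so rank(M) = 3.
The column space has dimension equal to the rank: 3.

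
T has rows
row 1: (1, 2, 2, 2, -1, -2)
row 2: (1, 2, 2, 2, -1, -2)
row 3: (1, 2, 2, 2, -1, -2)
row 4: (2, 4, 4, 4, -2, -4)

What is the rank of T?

Row reduce to echelon form.
R2 ← R2 − R1: [0, 0, 0, 0, 0, 0]
R3 ← R3 − R1: [0, 0, 0, 0, 0, 0]
R4 ← R4 − (2)·R1: [0, 0, 0, 0, 0, 0]
Echelon form has 1 nonzero row, so rank(T) = 1.

1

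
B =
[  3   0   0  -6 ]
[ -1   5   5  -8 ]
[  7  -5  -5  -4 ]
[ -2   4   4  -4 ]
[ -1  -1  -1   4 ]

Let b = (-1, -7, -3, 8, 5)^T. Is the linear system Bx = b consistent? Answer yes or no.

no

Row reduce the augmented matrix [B | b].
R2 ← R2 + (1/3)·R1: [0, 5, 5, -10, -22/3]
R3 ← R3 − (7/3)·R1: [0, -5, -5, 10, -2/3]
R4 ← R4 + (2/3)·R1: [0, 4, 4, -8, 22/3]
R5 ← R5 + (1/3)·R1: [0, -1, -1, 2, 14/3]
R3 ← R3 + R2: [0, 0, 0, 0, -8]
R4 ← R4 − (4/5)·R2: [0, 0, 0, 0, 66/5]
R5 ← R5 + (1/5)·R2: [0, 0, 0, 0, 16/5]
R4 ← R4 + (33/20)·R3: [0, 0, 0, 0, 0]
R5 ← R5 + (2/5)·R3: [0, 0, 0, 0, 0]
The echelon form has 3 nonzero rows; the last pivot sits in the augmented column, so rank(B) = 2 but rank([B|b]) = 3.
Since the ranks differ, the system is inconsistent.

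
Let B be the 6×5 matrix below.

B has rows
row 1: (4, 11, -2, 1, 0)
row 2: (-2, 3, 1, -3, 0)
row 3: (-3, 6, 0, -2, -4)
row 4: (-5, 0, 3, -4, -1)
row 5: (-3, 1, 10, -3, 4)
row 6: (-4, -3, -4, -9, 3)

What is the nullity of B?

0

Row reduce to echelon form.
R2 ← R2 + (1/2)·R1: [0, 17/2, 0, -5/2, 0]
R3 ← R3 + (3/4)·R1: [0, 57/4, -3/2, -5/4, -4]
R4 ← R4 + (5/4)·R1: [0, 55/4, 1/2, -11/4, -1]
R5 ← R5 + (3/4)·R1: [0, 37/4, 17/2, -9/4, 4]
R6 ← R6 + R1: [0, 8, -6, -8, 3]
R3 ← R3 − (57/34)·R2: [0, 0, -3/2, 50/17, -4]
R4 ← R4 − (55/34)·R2: [0, 0, 1/2, 22/17, -1]
R5 ← R5 − (37/34)·R2: [0, 0, 17/2, 8/17, 4]
R6 ← R6 − (16/17)·R2: [0, 0, -6, -96/17, 3]
R4 ← R4 + (1/3)·R3: [0, 0, 0, 116/51, -7/3]
R5 ← R5 + (17/3)·R3: [0, 0, 0, 874/51, -56/3]
R6 ← R6 − (4)·R3: [0, 0, 0, -296/17, 19]
R5 ← R5 − (437/58)·R4: [0, 0, 0, 0, -63/58]
R6 ← R6 + (222/29)·R4: [0, 0, 0, 0, 33/29]
R6 ← R6 + (22/21)·R5: [0, 0, 0, 0, 0]
5 nonzero rows, so rank(B) = 5.
B has 5 columns; by rank–nullity, nullity = 5 − 5 = 0.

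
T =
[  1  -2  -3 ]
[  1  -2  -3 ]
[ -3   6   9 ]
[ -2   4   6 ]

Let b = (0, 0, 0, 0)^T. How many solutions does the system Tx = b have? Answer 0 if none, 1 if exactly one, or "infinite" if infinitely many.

infinite

Row reduce the augmented matrix [T | b].
R2 ← R2 − R1: [0, 0, 0, 0]
R3 ← R3 + (3)·R1: [0, 0, 0, 0]
R4 ← R4 + (2)·R1: [0, 0, 0, 0]
The echelon form has 1 nonzero rows, and every pivot lies in the first 3 columns, so rank(T) = rank([T|b]) = 1.
The system is consistent.
rank = 1 < 3 unknowns, so there are infinitely many solutions.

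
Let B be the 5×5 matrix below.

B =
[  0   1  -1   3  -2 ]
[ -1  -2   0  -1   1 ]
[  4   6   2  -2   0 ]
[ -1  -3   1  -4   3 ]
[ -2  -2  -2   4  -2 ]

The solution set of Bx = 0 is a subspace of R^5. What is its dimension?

Row reduce to echelon form.
Swap R1 ↔ R2
R3 ← R3 + (4)·R1: [0, -2, 2, -6, 4]
R4 ← R4 − R1: [0, -1, 1, -3, 2]
R5 ← R5 − (2)·R1: [0, 2, -2, 6, -4]
R3 ← R3 + (2)·R2: [0, 0, 0, 0, 0]
R4 ← R4 + R2: [0, 0, 0, 0, 0]
R5 ← R5 − (2)·R2: [0, 0, 0, 0, 0]
2 nonzero rows, so rank(B) = 2.
B has 5 columns; by rank–nullity, nullity = 5 − 2 = 3.

3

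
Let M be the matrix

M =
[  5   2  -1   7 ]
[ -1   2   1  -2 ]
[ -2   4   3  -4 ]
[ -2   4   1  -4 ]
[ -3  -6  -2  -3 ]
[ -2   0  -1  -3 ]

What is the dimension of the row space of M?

3

Row reduce to echelon form.
R2 ← R2 + (1/5)·R1: [0, 12/5, 4/5, -3/5]
R3 ← R3 + (2/5)·R1: [0, 24/5, 13/5, -6/5]
R4 ← R4 + (2/5)·R1: [0, 24/5, 3/5, -6/5]
R5 ← R5 + (3/5)·R1: [0, -24/5, -13/5, 6/5]
R6 ← R6 + (2/5)·R1: [0, 4/5, -7/5, -1/5]
R3 ← R3 − (2)·R2: [0, 0, 1, 0]
R4 ← R4 − (2)·R2: [0, 0, -1, 0]
R5 ← R5 + (2)·R2: [0, 0, -1, 0]
R6 ← R6 − (1/3)·R2: [0, 0, -5/3, 0]
R4 ← R4 + R3: [0, 0, 0, 0]
R5 ← R5 + R3: [0, 0, 0, 0]
R6 ← R6 + (5/3)·R3: [0, 0, 0, 0]
Echelon form has 3 nonzero rows, so rank(M) = 3.
The row space has dimension equal to the rank: 3.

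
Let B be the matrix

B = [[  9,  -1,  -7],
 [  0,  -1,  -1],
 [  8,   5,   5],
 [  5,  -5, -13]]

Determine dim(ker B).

Row reduce to echelon form.
R3 ← R3 − (8/9)·R1: [0, 53/9, 101/9]
R4 ← R4 − (5/9)·R1: [0, -40/9, -82/9]
R3 ← R3 + (53/9)·R2: [0, 0, 16/3]
R4 ← R4 − (40/9)·R2: [0, 0, -14/3]
R4 ← R4 + (7/8)·R3: [0, 0, 0]
3 nonzero rows, so rank(B) = 3.
B has 3 columns; by rank–nullity, nullity = 3 − 3 = 0.

0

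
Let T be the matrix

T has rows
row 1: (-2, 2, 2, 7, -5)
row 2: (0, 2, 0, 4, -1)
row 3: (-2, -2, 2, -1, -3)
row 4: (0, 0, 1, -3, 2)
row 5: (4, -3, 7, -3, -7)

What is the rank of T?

Row reduce to echelon form.
R3 ← R3 − R1: [0, -4, 0, -8, 2]
R5 ← R5 + (2)·R1: [0, 1, 11, 11, -17]
R3 ← R3 + (2)·R2: [0, 0, 0, 0, 0]
R5 ← R5 − (1/2)·R2: [0, 0, 11, 9, -33/2]
Swap R3 ↔ R4
R5 ← R5 − (11)·R3: [0, 0, 0, 42, -77/2]
Swap R4 ↔ R5
Echelon form has 4 nonzero rows, so rank(T) = 4.

4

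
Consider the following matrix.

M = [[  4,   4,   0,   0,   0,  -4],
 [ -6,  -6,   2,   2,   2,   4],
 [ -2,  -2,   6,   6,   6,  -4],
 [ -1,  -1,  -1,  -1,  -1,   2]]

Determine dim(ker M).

4

Row reduce to echelon form.
R2 ← R2 + (3/2)·R1: [0, 0, 2, 2, 2, -2]
R3 ← R3 + (1/2)·R1: [0, 0, 6, 6, 6, -6]
R4 ← R4 + (1/4)·R1: [0, 0, -1, -1, -1, 1]
R3 ← R3 − (3)·R2: [0, 0, 0, 0, 0, 0]
R4 ← R4 + (1/2)·R2: [0, 0, 0, 0, 0, 0]
2 nonzero rows, so rank(M) = 2.
M has 6 columns; by rank–nullity, nullity = 6 − 2 = 4.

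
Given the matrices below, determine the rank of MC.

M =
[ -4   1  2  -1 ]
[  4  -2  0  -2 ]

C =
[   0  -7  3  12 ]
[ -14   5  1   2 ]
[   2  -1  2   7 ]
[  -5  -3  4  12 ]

2

First compute MC:
[[ -5,  34, -11, -44],
 [ 38, -32,   2,  20]]
Now row reduce the product.
R2 ← R2 + (38/5)·R1: [0, 1132/5, -408/5, -1572/5]
2 nonzero rows, so rank(MC) = 2.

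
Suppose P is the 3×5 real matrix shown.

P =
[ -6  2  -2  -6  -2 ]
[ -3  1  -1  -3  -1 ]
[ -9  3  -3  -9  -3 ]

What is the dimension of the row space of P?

1

Row reduce to echelon form.
R2 ← R2 − (1/2)·R1: [0, 0, 0, 0, 0]
R3 ← R3 − (3/2)·R1: [0, 0, 0, 0, 0]
Echelon form has 1 nonzero row, so rank(P) = 1.
The row space has dimension equal to the rank: 1.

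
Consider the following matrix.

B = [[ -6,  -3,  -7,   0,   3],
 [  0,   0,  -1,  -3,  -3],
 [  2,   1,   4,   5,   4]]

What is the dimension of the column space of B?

Row reduce to echelon form.
R3 ← R3 + (1/3)·R1: [0, 0, 5/3, 5, 5]
R3 ← R3 + (5/3)·R2: [0, 0, 0, 0, 0]
Echelon form has 2 nonzero rows, so rank(B) = 2.
The column space has dimension equal to the rank: 2.

2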